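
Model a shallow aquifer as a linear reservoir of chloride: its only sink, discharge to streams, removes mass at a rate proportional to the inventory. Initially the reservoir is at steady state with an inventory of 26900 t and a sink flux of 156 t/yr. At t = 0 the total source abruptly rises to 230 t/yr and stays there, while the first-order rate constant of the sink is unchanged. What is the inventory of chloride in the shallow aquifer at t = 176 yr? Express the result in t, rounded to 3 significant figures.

The sink rate constant is k = F₀/M₀ = 156/26900 = 0.005799 yr⁻¹.
Solving dM/dt = F₁ − kM with M(0) = M₀ gives M(t) = F₁/k + (M₀ − F₁/k)·e^(−kt).
F₁/k = 230/0.005799 = 39660 t; kt = 0.005799 × 176 = 1.021, e^(−kt) = 0.3604.
M(176) = 39660 + (26900 − 39660) × 0.3604 = 39660 − 4598 = 35062 t.

35100 t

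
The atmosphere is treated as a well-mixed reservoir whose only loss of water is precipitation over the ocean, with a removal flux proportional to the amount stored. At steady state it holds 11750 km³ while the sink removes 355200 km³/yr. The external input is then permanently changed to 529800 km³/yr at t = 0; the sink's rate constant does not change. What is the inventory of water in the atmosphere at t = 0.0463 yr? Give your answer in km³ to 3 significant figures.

The sink rate constant is k = F₀/M₀ = 355200/11750 = 30.23 yr⁻¹.
Solving dM/dt = F₁ − kM with M(0) = M₀ gives M(t) = F₁/k + (M₀ − F₁/k)·e^(−kt).
F₁/k = 529800/30.23 = 17526 km³; kt = 30.23 × 0.0463 = 1.400, e^(−kt) = 0.2467.
M(0.0463) = 17526 + (11750 − 17526) × 0.2467 = 17526 − 1425 = 16101 km³.

16100 km³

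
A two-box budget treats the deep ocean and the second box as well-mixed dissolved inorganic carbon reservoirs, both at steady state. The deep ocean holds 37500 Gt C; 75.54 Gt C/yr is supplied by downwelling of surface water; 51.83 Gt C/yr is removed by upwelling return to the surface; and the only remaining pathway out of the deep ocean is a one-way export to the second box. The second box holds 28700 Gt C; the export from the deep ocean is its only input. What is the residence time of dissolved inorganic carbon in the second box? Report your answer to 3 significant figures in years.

1210 yr

Balance the deep ocean: ΣF_in = 75.540 Gt C/yr.
Export to the second box = ΣF_in − (51.83) = 23.710 Gt C/yr.
At steady state the output of the second box equals its input, 23.710 Gt C/yr.
τ = M / F = 28700 / 23.710 = 1210 yr.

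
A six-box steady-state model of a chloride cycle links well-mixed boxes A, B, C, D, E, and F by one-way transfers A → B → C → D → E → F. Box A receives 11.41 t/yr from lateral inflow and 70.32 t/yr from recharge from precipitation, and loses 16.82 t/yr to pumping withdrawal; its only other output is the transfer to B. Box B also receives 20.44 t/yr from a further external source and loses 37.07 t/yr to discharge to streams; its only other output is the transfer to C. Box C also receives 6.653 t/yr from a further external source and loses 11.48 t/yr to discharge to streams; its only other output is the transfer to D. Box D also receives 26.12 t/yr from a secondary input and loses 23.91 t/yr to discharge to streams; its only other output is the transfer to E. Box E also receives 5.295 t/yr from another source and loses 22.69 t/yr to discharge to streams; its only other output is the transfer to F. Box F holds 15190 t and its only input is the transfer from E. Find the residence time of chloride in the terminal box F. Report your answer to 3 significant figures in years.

537 yr

Box A: F(A→B) = (11.41 + 70.32) − 16.82 = 64.910 t/yr.
Box B: F(B→C) = (64.910 + 20.44) − 37.07 = 48.280 t/yr.
Box C: F(C→D) = (48.280 + 6.653) − 11.48 = 43.453 t/yr.
Box D: F(D→E) = (43.453 + 26.12) − 23.91 = 45.663 t/yr.
Box E: F(E→F) = (45.663 + 5.295) − 22.69 = 28.268 t/yr.
Box F throughput = its input = 28.268 t/yr; τ = 15190 / 28.268 = 537.4 yr.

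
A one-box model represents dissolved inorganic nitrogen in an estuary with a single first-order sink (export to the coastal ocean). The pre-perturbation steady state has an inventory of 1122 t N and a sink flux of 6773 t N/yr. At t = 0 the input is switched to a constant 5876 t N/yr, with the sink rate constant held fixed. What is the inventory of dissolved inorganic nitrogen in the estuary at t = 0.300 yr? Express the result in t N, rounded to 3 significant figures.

998 t N

The sink rate constant is k = F₀/M₀ = 6773/1122 = 6.037 yr⁻¹.
Solving dM/dt = F₁ − kM with M(0) = M₀ gives M(t) = F₁/k + (M₀ − F₁/k)·e^(−kt).
F₁/k = 5876/6.037 = 973.40 t N; kt = 6.037 × 0.300 = 1.811, e^(−kt) = 0.1635.
M(0.300) = 973.40 + (1122 − 973.40) × 0.1635 = 973.40 + 24.29 = 997.70 t N.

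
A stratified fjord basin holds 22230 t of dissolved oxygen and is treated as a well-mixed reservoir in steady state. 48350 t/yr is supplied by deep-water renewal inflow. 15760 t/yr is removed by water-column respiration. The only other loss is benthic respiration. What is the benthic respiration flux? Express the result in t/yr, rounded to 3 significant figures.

At steady state ΣF_in = ΣF_out.
ΣF_in = 48350 t/yr.
Benthic respiration flux = ΣF_in − (15760) = 48350 − 15760 = 32590 t/yr.

32600 t/yr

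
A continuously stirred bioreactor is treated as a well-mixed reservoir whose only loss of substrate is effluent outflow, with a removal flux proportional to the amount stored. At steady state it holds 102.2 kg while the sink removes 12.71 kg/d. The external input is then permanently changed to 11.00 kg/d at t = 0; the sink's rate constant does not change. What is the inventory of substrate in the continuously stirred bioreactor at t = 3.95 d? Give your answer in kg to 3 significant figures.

96.9 kg

τ = M₀/F₀ = 102.2/12.71 = 8.041 d; rate constant k = 1/τ.
New steady state M_∞ = F₁/k = F₁·τ = 11.00 × 8.041 = 88.450 kg.
M(t) = M_∞ + (M₀ − M_∞)·e^(−t/τ); t/τ = 3.95/8.041 = 0.4912, so e^(−t/τ) = 0.6119.
M(t) = 88.450 + 13.75 × 0.6119 = 96.863 kg.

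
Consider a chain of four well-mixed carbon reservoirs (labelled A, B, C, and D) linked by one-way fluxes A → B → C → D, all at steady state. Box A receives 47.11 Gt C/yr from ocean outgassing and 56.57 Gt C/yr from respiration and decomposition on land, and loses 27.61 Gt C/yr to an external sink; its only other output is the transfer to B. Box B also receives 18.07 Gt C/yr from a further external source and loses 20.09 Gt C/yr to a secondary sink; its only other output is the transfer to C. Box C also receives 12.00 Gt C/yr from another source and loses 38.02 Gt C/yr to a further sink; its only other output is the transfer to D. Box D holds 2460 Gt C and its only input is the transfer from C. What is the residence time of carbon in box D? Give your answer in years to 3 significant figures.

51.2 yr

Box A: F(A→B) = (47.11 + 56.57) − 27.61 = 76.070 Gt C/yr.
Box B: F(B→C) = (76.070 + 18.07) − 20.09 = 74.050 Gt C/yr.
Box C: F(C→D) = (74.050 + 12.00) − 38.02 = 48.030 Gt C/yr.
Box D throughput = its input = 48.030 Gt C/yr; τ = 2460 / 48.030 = 51.22 yr.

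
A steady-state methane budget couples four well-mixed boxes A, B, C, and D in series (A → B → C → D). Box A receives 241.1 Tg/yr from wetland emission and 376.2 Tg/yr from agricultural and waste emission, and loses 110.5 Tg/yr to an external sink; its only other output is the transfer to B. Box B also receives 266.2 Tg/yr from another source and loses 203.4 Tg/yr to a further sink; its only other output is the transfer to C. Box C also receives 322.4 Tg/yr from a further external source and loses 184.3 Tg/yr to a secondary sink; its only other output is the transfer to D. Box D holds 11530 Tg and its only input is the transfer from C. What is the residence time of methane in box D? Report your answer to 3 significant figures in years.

16.3 yr

Box A: F(A→B) = (241.1 + 376.2) − 110.5 = 506.80 Tg/yr.
Box B: F(B→C) = (506.80 + 266.2) − 203.4 = 569.60 Tg/yr.
Box C: F(C→D) = (569.60 + 322.4) − 184.3 = 707.70 Tg/yr.
Box D throughput = its input = 707.70 Tg/yr; τ = 11530 / 707.70 = 16.29 yr.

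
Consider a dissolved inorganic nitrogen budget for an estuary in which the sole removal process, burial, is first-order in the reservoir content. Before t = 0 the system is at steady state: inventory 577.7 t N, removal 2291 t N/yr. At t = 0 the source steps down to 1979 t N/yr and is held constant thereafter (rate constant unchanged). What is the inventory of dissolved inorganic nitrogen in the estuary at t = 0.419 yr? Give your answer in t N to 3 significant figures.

The sink rate constant is k = F₀/M₀ = 2291/577.7 = 3.966 yr⁻¹.
Solving dM/dt = F₁ − kM with M(0) = M₀ gives M(t) = F₁/k + (M₀ − F₁/k)·e^(−kt).
F₁/k = 1979/3.966 = 499.03 t N; kt = 3.966 × 0.419 = 1.662, e^(−kt) = 0.1898.
M(0.419) = 499.03 + (577.7 − 499.03) × 0.1898 = 499.03 + 14.93 = 513.96 t N.

514 t N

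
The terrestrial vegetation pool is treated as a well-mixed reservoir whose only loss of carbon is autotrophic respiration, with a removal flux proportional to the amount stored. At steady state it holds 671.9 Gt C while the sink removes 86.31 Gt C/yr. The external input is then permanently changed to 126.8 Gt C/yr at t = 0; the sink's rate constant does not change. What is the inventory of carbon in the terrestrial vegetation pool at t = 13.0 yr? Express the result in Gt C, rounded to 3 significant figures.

928 Gt C

Residence time τ = M₀/F₀ = 7.785 yr. The eventual steady state is M_∞ = M₀·(F₁/F₀) = 671.9 × 126.8/86.31 = 987.10 Gt C.
The anomaly ΔM(t) = M(t) − M_∞ decays as ΔM₀·e^(−t/τ) with ΔM₀ = 671.9 − 987.10 = −315.2 Gt C.
At t = 13.0 yr, e^(−t/τ) = e^(−1.670) = 0.1883, so ΔM = −59.34 Gt C and M = 987.10 − 59.34 = 927.76 Gt C.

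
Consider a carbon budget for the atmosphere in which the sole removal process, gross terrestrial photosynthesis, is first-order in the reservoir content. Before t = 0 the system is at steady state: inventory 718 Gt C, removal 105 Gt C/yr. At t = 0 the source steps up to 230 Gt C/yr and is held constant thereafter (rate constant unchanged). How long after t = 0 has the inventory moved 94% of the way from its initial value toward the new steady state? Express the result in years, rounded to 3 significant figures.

τ = M₀/F₀ = 718/105 = 6.838 yr.
The remaining gap fraction is e^(−t/τ); 94% covered ⇒ e^(−t/τ) = 0.0600.
t = −τ ln(0.0600) = 6.838 × 2.813 = 19.24 yr.

19.2 yr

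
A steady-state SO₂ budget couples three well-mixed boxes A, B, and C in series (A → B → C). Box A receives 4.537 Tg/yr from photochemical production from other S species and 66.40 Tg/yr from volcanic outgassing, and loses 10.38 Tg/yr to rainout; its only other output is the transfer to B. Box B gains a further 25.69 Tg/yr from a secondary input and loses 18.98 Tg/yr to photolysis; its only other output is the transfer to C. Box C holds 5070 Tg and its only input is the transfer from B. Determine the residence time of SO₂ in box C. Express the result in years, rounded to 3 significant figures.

75.4 yr

Box A: F(A→B) = (4.537 + 66.40) − 10.38 = 60.557 Tg/yr.
Box B: F(B→C) = (60.557 + 25.69) − 18.98 = 67.267 Tg/yr.
Box C throughput = its input = 67.267 Tg/yr; τ = 5070 / 67.267 = 75.37 yr.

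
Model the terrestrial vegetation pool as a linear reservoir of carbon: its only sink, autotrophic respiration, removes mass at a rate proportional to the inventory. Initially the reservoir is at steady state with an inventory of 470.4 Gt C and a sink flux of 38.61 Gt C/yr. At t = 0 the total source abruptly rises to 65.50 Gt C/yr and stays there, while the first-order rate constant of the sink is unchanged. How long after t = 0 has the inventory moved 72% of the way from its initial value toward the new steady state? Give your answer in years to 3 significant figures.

15.5 yr

τ = M₀/F₀ = 470.4/38.61 = 12.18 yr.
The remaining gap fraction is e^(−t/τ); 72% covered ⇒ e^(−t/τ) = 0.280.
t = −τ ln(0.280) = 12.18 × 1.273 = 15.51 yr.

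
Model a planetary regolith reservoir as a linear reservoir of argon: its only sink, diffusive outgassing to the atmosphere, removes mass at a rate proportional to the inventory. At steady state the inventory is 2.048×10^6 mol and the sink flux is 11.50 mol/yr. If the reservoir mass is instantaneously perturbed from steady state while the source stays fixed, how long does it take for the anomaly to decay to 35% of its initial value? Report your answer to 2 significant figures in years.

For a linear reservoir the anomaly decays as exp(−t/τ) with τ = M/F = 2.048×10^6/11.50 = 178100 yr.
exp(−t/τ) = 0.35 ⇒ t = −τ ln(0.35) = 178100 × 1.050 = 187000 yr.

190000 yr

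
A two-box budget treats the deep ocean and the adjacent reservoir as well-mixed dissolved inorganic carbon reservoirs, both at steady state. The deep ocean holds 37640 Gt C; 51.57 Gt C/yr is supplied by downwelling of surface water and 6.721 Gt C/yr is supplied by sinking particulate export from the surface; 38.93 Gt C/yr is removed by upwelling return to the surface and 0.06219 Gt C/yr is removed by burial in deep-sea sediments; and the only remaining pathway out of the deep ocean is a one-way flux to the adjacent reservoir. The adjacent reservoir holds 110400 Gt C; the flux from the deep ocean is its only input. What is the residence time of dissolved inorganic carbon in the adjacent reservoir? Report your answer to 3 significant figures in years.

5720 yr

Balance the deep ocean: ΣF_in = 51.57 + 6.721 = 58.291 Gt C/yr.
Flux to the adjacent reservoir = ΣF_in − (38.93 + 0.06219) = 19.299 Gt C/yr.
At steady state the output of the adjacent reservoir equals its input, 19.299 Gt C/yr.
τ = M / F = 110400 / 19.299 = 5721 yr.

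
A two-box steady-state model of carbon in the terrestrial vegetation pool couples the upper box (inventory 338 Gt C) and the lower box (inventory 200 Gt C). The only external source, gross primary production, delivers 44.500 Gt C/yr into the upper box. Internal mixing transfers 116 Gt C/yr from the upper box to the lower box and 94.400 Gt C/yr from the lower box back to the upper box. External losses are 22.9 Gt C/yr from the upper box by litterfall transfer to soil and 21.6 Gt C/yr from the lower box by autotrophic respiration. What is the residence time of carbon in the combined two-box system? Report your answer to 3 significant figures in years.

Treat the two boxes together as one reservoir: the mixing fluxes between them are internal recycling, so τ = ΣM / Σ(external losses).
M_total = 338 + 200 = 538.00 Gt C.
ΣF_external_out = 22.9 + 21.6 = 44.500 Gt C/yr.
τ = M_total / ΣF_ext = 538.00 / 44.500 = 12.09 yr.

12.1 yr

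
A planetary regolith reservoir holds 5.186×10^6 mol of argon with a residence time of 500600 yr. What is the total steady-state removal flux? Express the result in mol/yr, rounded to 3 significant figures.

10.4 mol/yr

F = M / τ = 5.186×10^6 / 500600 = 10.36 mol/yr.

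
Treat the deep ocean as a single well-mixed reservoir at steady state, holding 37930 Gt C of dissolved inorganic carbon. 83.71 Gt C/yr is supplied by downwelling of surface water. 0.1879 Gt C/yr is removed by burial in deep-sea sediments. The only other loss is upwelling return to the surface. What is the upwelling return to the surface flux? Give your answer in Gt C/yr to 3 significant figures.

At steady state ΣF_in = ΣF_out.
ΣF_in = 83.710 Gt C/yr.
Upwelling return to the surface flux = ΣF_in − (0.1879) = 83.710 − 0.1879 = 83.52 Gt C/yr.

83.5 Gt C/yr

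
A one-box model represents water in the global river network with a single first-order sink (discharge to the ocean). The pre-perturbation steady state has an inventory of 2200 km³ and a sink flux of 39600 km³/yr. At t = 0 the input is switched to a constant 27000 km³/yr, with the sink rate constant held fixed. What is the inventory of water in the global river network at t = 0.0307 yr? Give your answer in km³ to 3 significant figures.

The sink rate constant is k = F₀/M₀ = 39600/2200 = 18.00 yr⁻¹.
Solving dM/dt = F₁ − kM with M(0) = M₀ gives M(t) = F₁/k + (M₀ − F₁/k)·e^(−kt).
F₁/k = 27000/18.00 = 1500.0 km³; kt = 18.00 × 0.0307 = 0.5526, e^(−kt) = 0.5755.
M(0.0307) = 1500.0 + (2200 − 1500.0) × 0.5755 = 1500.0 + 402.8 = 1902.8 km³.

1900 km³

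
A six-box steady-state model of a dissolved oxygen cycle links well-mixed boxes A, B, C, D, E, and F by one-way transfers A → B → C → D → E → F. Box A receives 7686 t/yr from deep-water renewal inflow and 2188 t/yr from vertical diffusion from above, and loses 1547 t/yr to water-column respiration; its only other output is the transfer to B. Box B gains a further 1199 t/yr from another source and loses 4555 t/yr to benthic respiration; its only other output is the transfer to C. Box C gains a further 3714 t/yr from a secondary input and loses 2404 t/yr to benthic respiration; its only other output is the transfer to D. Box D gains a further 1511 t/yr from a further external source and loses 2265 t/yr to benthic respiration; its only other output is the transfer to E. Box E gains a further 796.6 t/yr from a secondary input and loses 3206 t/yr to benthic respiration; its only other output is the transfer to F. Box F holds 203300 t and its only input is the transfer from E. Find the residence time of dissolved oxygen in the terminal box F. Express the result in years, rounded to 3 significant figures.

65.2 yr

Box A: F(A→B) = (7686 + 2188) − 1547 = 8327.0 t/yr.
Box B: F(B→C) = (8327.0 + 1199) − 4555 = 4971.0 t/yr.
Box C: F(C→D) = (4971.0 + 3714) − 2404 = 6281.0 t/yr.
Box D: F(D→E) = (6281.0 + 1511) − 2265 = 5527.0 t/yr.
Box E: F(E→F) = (5527.0 + 796.6) − 3206 = 3117.6 t/yr.
Box F throughput = its input = 3117.6 t/yr; τ = 203300 / 3117.6 = 65.21 yr.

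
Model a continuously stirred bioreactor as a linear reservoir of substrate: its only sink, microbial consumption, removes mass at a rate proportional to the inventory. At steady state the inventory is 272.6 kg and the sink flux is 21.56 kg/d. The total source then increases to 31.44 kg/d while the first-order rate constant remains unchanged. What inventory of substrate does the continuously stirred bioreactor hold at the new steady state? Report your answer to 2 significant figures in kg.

Rate constant k = F/M = 21.56 / 272.6 = 0.07909 d⁻¹.
At the new steady state, source = k·M_new ⇒ M_new = 31.44 / 0.07909 = 397.5 kg.
(Equivalently M_new = M × F_new/F_old = 272.6 × 31.44/21.56.)

400 kg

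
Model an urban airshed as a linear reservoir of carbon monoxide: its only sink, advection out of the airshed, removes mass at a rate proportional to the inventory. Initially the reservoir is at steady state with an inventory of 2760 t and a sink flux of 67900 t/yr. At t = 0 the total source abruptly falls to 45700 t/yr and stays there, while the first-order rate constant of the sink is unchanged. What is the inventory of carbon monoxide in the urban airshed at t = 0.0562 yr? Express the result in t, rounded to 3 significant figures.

2080 t

Residence time τ = M₀/F₀ = 0.04065 yr. The eventual steady state is M_∞ = M₀·(F₁/F₀) = 2760 × 45700/67900 = 1857.6 t.
The anomaly ΔM(t) = M(t) − M_∞ decays as ΔM₀·e^(−t/τ) with ΔM₀ = 2760 − 1857.6 = 902.4 t.
At t = 0.0562 yr, e^(−t/τ) = e^(−1.383) = 0.2509, so ΔM = 226.4 t and M = 1857.6 + 226.4 = 2084.0 t.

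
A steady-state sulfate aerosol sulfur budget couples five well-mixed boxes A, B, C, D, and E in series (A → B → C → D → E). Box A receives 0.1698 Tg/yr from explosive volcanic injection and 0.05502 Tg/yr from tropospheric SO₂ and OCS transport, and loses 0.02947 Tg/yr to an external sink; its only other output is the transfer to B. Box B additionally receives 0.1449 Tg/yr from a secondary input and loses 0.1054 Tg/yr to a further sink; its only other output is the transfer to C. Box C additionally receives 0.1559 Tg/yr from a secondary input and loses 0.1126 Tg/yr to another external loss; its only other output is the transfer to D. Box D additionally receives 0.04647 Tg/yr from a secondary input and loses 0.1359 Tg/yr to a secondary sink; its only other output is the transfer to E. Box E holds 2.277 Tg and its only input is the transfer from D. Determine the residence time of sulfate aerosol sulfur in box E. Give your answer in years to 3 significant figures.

12.1 yr

Box A: F(A→B) = (0.1698 + 0.05502) − 0.02947 = 0.19535 Tg/yr.
Box B: F(B→C) = (0.19535 + 0.1449) − 0.1054 = 0.23485 Tg/yr.
Box C: F(C→D) = (0.23485 + 0.1559) − 0.1126 = 0.27815 Tg/yr.
Box D: F(D→E) = (0.27815 + 0.04647) − 0.1359 = 0.18872 Tg/yr.
Box E throughput = its input = 0.18872 Tg/yr; τ = 2.277 / 0.18872 = 12.07 yr.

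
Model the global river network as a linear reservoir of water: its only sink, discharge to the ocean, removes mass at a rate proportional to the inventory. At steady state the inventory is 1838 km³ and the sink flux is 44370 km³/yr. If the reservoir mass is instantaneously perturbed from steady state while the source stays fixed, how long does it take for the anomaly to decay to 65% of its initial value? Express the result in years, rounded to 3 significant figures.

For a linear reservoir the anomaly decays as exp(−t/τ) with τ = M/F = 1838/44370 = 0.04142 yr.
exp(−t/τ) = 0.65 ⇒ t = −τ ln(0.65) = 0.04142 × 0.4308 = 0.01784 yr.

0.0178 yr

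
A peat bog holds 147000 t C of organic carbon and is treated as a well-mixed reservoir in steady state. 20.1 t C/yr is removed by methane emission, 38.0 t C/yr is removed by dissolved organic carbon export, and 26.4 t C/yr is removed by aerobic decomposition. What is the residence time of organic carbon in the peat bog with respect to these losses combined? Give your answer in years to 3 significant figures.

1740 yr

Total removal = 20.10 + 38.00 + 26.40 = 84.500 t C/yr.
τ = M / ΣF_out = 147000 / 84.500 = 1740 yr.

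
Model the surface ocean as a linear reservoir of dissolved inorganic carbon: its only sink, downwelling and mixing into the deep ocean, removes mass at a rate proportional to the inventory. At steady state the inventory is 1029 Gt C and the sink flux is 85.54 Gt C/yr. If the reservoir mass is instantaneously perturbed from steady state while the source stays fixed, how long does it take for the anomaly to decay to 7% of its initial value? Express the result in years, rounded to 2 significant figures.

32 yr

For a linear reservoir the anomaly decays as exp(−t/τ) with τ = M/F = 1029/85.54 = 12.03 yr.
exp(−t/τ) = 0.07 ⇒ t = −τ ln(0.07) = 12.03 × 2.659 = 31.99 yr.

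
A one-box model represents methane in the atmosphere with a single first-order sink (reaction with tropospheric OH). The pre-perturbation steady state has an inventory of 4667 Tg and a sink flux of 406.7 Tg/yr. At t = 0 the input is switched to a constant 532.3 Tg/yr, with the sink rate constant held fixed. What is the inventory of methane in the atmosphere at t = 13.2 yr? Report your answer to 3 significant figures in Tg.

5650 Tg

The sink rate constant is k = F₀/M₀ = 406.7/4667 = 0.08714 yr⁻¹.
Solving dM/dt = F₁ − kM with M(0) = M₀ gives M(t) = F₁/k + (M₀ − F₁/k)·e^(−kt).
F₁/k = 532.3/0.08714 = 6108.3 Tg; kt = 0.08714 × 13.2 = 1.150, e^(−kt) = 0.3165.
M(13.2) = 6108.3 + (4667 − 6108.3) × 0.3165 = 6108.3 − 456.2 = 5652.1 Tg.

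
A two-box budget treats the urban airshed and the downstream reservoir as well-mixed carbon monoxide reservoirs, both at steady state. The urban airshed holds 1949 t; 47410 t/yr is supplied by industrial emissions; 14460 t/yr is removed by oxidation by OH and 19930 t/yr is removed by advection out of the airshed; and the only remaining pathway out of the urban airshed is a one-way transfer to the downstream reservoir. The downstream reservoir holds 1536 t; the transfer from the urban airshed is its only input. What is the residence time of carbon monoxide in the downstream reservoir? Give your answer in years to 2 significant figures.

Balance the urban airshed: ΣF_in = 47410 t/yr.
Transfer to the downstream reservoir = ΣF_in − (14460 + 19930) = 13020 t/yr.
At steady state the output of the downstream reservoir equals its input, 13020 t/yr.
τ = M / F = 1536 / 13020 = 0.1180 yr.

0.12 yr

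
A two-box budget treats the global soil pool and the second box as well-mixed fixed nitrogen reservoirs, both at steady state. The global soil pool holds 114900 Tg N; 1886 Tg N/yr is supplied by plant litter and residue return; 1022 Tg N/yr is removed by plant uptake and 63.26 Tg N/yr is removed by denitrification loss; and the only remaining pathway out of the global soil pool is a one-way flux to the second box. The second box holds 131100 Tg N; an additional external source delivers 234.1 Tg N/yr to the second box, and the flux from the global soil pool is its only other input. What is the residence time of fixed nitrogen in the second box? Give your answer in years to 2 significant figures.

130 yr

Balance the global soil pool: ΣF_in = 1886.0 Tg N/yr.
Flux to the second box = ΣF_in − (1022 + 63.26) = 800.74 Tg N/yr.
Total input to the second box = 800.74 + 234.1 = 1034.8 Tg N/yr; at steady state this equals its total output.
τ = M / F = 131100 / 1034.8 = 126.7 yr.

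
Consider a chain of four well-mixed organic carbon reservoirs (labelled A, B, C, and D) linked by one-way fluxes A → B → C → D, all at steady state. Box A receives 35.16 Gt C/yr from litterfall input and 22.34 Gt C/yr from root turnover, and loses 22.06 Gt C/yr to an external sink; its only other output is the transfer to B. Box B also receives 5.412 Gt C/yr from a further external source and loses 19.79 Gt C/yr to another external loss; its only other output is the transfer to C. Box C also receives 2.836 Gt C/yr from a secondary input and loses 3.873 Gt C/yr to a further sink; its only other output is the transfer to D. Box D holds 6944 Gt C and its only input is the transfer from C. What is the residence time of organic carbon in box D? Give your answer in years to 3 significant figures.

347 yr

Box A: F(A→B) = (35.16 + 22.34) − 22.06 = 35.440 Gt C/yr.
Box B: F(B→C) = (35.440 + 5.412) − 19.79 = 21.062 Gt C/yr.
Box C: F(C→D) = (21.062 + 2.836) − 3.873 = 20.025 Gt C/yr.
Box D throughput = its input = 20.025 Gt C/yr; τ = 6944 / 20.025 = 346.8 yr.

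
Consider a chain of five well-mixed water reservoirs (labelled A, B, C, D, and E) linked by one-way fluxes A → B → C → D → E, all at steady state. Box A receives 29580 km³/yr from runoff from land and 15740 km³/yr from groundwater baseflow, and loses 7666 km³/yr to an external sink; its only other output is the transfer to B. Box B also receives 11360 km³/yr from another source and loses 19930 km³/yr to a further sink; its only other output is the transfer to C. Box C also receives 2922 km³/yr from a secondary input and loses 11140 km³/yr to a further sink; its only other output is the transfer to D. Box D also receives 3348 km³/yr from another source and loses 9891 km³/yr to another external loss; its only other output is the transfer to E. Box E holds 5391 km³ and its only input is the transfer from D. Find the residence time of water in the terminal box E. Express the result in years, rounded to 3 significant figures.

0.376 yr

Box A: F(A→B) = (29580 + 15740) − 7666 = 37654 km³/yr.
Box B: F(B→C) = (37654 + 11360) − 19930 = 29084 km³/yr.
Box C: F(C→D) = (29084 + 2922) − 11140 = 20866 km³/yr.
Box D: F(D→E) = (20866 + 3348) − 9891 = 14323 km³/yr.
Box E throughput = its input = 14323 km³/yr; τ = 5391 / 14323 = 0.3764 yr.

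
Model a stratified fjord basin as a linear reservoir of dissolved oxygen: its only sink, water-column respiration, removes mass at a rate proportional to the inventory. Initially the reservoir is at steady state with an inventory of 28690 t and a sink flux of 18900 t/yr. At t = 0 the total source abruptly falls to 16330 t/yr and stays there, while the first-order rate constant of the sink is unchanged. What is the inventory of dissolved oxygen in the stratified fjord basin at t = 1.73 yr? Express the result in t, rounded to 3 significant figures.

26000 t

Residence time τ = M₀/F₀ = 1.518 yr. The eventual steady state is M_∞ = M₀·(F₁/F₀) = 28690 × 16330/18900 = 24789 t.
The anomaly ΔM(t) = M(t) − M_∞ decays as ΔM₀·e^(−t/τ) with ΔM₀ = 28690 − 24789 = 3901 t.
At t = 1.73 yr, e^(−t/τ) = e^(−1.140) = 0.3199, so ΔM = 1248 t and M = 24789 + 1248 = 26037 t.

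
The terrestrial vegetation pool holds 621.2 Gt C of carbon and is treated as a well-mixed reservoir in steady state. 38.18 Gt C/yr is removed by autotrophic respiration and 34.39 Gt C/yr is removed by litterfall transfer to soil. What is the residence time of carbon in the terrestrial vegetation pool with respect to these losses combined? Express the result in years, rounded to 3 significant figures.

Total removal = 38.18 + 34.39 = 72.570 Gt C/yr.
τ = M / ΣF_out = 621.2 / 72.570 = 8.560 yr.

8.56 yr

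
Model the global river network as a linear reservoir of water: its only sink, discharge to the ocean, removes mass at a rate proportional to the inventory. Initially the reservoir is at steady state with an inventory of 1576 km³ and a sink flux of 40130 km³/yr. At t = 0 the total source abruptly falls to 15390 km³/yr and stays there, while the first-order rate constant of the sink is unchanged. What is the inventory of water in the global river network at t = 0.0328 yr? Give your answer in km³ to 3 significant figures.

Residence time τ = M₀/F₀ = 0.03927 yr. The eventual steady state is M_∞ = M₀·(F₁/F₀) = 1576 × 15390/40130 = 604.40 km³.
The anomaly ΔM(t) = M(t) − M_∞ decays as ΔM₀·e^(−t/τ) with ΔM₀ = 1576 − 604.40 = 971.6 km³.
At t = 0.0328 yr, e^(−t/τ) = e^(−0.8352) = 0.4338, so ΔM = 421.5 km³ and M = 604.40 + 421.5 = 1025.9 km³.

1030 km³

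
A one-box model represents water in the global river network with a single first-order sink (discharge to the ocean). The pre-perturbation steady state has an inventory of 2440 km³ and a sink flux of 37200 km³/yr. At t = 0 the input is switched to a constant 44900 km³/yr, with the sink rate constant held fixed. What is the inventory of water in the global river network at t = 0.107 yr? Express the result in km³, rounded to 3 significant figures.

The sink rate constant is k = F₀/M₀ = 37200/2440 = 15.25 yr⁻¹.
Solving dM/dt = F₁ − kM with M(0) = M₀ gives M(t) = F₁/k + (M₀ − F₁/k)·e^(−kt).
F₁/k = 44900/15.25 = 2945.1 km³; kt = 15.25 × 0.107 = 1.631, e^(−kt) = 0.1957.
M(0.107) = 2945.1 + (2440 − 2945.1) × 0.1957 = 2945.1 − 98.83 = 2846.2 km³.

2850 km³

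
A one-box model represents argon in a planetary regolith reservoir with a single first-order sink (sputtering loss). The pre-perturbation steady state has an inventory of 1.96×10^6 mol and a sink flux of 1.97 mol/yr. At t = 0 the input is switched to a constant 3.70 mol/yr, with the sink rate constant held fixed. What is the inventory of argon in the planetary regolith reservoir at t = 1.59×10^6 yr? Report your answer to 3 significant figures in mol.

Residence time τ = M₀/F₀ = 994900 yr. The eventual steady state is M_∞ = M₀·(F₁/F₀) = 1.96×10^6 × 3.70/1.97 = 3.6812×10^6 mol.
The anomaly ΔM(t) = M(t) − M_∞ decays as ΔM₀·e^(−t/τ) with ΔM₀ = 1.96×10^6 − 3.6812×10^6 = −1.721×10^6 mol.
At t = 1.59×10^6 yr, e^(−t/τ) = e^(−1.598) = 0.2023, so ΔM = −348200 mol and M = 3.6812×10^6 − 348200 = 3.3331×10^6 mol.

3.33×10^6 mol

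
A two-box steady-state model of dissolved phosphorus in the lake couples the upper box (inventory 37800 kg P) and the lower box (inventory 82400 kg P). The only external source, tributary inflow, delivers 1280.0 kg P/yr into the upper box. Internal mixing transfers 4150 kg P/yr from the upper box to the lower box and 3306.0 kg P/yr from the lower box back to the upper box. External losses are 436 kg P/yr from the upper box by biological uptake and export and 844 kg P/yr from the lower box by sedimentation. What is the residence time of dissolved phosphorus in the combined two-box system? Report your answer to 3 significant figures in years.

93.9 yr

Treat the two boxes together as one reservoir: the mixing fluxes between them are internal recycling, so τ = ΣM / Σ(external losses).
M_total = 37800 + 82400 = 120200 kg P.
ΣF_external_out = 436 + 844 = 1280.0 kg P/yr.
τ = M_total / ΣF_ext = 120200 / 1280.0 = 93.91 yr.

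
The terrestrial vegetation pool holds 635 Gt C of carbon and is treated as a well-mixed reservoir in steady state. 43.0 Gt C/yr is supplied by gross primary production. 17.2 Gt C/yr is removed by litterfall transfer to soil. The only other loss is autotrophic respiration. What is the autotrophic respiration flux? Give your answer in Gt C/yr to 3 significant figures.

At steady state ΣF_in = ΣF_out.
ΣF_in = 43.000 Gt C/yr.
Autotrophic respiration flux = ΣF_in − (17.2) = 43.000 − 17.20 = 25.80 Gt C/yr.

25.8 Gt C/yr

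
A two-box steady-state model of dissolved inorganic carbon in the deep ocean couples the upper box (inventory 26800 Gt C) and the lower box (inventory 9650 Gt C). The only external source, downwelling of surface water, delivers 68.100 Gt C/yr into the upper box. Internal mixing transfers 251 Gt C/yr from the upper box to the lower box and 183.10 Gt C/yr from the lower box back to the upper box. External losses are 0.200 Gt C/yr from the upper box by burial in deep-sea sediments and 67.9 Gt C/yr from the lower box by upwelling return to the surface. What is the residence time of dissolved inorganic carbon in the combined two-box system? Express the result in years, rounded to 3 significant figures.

For the system as a whole, the A↔B exchange is internal and contributes nothing to the throughput; only the external sinks remove mass.
M_total = 26800 + 9650 = 36450 Gt C.
ΣF_external_out = 0.200 + 67.9 = 68.100 Gt C/yr.
τ = M_total / ΣF_ext = 36450 / 68.100 = 535.2 yr.

535 yr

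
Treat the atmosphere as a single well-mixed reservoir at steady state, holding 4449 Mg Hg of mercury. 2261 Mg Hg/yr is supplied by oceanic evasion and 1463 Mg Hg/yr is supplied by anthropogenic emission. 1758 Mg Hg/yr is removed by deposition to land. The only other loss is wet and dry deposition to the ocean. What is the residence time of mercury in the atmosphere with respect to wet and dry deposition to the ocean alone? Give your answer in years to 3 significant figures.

2.26 yr

At steady state ΣF_in = ΣF_out.
ΣF_in = 2261 + 1463 = 3724.0 Mg Hg/yr.
Wet and dry deposition to the ocean flux = ΣF_in − (1758) = 3724.0 − 1758 = 1966 Mg Hg/yr.
τ = M / F = 4449 / 1966 = 2.263 yr.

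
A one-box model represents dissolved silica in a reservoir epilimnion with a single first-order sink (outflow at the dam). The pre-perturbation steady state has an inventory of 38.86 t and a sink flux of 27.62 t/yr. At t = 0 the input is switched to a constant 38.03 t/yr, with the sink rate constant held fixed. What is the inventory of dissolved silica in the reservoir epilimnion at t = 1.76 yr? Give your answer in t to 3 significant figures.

49.3 t

The sink rate constant is k = F₀/M₀ = 27.62/38.86 = 0.7108 yr⁻¹.
Solving dM/dt = F₁ − kM with M(0) = M₀ gives M(t) = F₁/k + (M₀ − F₁/k)·e^(−kt).
F₁/k = 38.03/0.7108 = 53.506 t; kt = 0.7108 × 1.76 = 1.251, e^(−kt) = 0.2862.
M(1.76) = 53.506 + (38.86 − 53.506) × 0.2862 = 53.506 − 4.192 = 49.314 t.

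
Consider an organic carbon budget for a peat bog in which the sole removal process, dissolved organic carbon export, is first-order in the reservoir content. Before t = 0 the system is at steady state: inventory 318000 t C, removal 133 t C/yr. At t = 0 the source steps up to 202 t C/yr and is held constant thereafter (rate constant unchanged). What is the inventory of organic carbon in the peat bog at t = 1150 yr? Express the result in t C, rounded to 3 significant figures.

381000 t C

The sink rate constant is k = F₀/M₀ = 133/318000 = 0.0004182 yr⁻¹.
Solving dM/dt = F₁ − kM with M(0) = M₀ gives M(t) = F₁/k + (M₀ − F₁/k)·e^(−kt).
F₁/k = 202/0.0004182 = 482980 t C; kt = 0.0004182 × 1150 = 0.4810, e^(−kt) = 0.6182.
M(1150) = 482980 + (318000 − 482980) × 0.6182 = 482980 − 102000 = 380990 t C.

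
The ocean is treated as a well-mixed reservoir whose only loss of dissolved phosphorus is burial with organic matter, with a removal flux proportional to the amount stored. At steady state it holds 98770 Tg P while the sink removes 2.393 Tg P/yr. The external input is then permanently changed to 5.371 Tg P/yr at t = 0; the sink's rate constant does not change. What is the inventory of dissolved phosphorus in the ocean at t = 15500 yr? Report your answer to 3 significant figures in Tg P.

137000 Tg P

τ = M₀/F₀ = 98770/2.393 = 41270 yr; rate constant k = 1/τ.
New steady state M_∞ = F₁/k = F₁·τ = 5.371 × 41270 = 221690 Tg P.
M(t) = M_∞ + (M₀ − M_∞)·e^(−t/τ); t/τ = 15500/41270 = 0.3755, so e^(−t/τ) = 0.6869.
M(t) = 221690 − 122900 × 0.6869 = 137250 Tg P.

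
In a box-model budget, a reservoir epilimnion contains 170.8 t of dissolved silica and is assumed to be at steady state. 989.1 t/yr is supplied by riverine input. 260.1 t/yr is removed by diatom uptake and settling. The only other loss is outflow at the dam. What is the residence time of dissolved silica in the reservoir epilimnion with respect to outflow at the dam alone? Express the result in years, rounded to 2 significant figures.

0.23 yr

At steady state ΣF_in = ΣF_out.
ΣF_in = 989.10 t/yr.
Outflow at the dam flux = ΣF_in − (260.1) = 989.10 − 260.1 = 729.0 t/yr.
τ = M / F = 170.8 / 729.0 = 0.2343 yr.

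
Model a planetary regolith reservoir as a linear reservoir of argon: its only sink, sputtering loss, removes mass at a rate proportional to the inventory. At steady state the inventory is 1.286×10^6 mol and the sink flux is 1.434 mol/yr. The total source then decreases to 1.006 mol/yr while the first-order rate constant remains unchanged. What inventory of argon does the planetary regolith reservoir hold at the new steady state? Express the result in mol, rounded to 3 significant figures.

Rate constant k = F/M = 1.434 / 1.286×10^6 = 1.115×10^-6 yr⁻¹.
At the new steady state, source = k·M_new ⇒ M_new = 1.006 / 1.115×10^-6 = 902200 mol.
(Equivalently M_new = M × F_new/F_old = 1.286×10^6 × 1.006/1.434.)

902000 mol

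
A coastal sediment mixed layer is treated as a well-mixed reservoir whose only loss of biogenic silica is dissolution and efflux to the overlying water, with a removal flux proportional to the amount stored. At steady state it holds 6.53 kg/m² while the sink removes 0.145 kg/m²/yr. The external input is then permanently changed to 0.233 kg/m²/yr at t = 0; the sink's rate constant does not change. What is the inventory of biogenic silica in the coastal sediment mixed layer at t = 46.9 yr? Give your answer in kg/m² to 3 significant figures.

The sink rate constant is k = F₀/M₀ = 0.145/6.53 = 0.02221 yr⁻¹.
Solving dM/dt = F₁ − kM with M(0) = M₀ gives M(t) = F₁/k + (M₀ − F₁/k)·e^(−kt).
F₁/k = 0.233/0.02221 = 10.493 kg/m²; kt = 0.02221 × 46.9 = 1.041, e^(−kt) = 0.3530.
M(46.9) = 10.493 + (6.53 − 10.493) × 0.3530 = 10.493 − 1.399 = 9.0943 kg/m².

9.09 kg/m²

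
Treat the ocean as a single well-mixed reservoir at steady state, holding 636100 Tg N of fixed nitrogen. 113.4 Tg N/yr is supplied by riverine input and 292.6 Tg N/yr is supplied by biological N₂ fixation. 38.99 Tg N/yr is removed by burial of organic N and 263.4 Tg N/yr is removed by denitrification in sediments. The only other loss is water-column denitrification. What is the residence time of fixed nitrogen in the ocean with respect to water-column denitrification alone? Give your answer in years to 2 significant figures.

6100 yr

At steady state ΣF_in = ΣF_out.
ΣF_in = 113.4 + 292.6 = 406.00 Tg N/yr.
Water-column denitrification flux = ΣF_in − (38.99 + 263.4) = 406.00 − 302.4 = 103.6 Tg N/yr.
τ = M / F = 636100 / 103.6 = 6139 yr.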